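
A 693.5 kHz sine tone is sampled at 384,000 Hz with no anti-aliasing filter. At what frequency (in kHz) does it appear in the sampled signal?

74.5 kHz

Nyquist = 384,000/2 = 192,000 Hz; 693,500 Hz exceeds it.
Alias = |693,500 − 2×384,000| = |693,500 − 768,000| = 74,500 Hz = 74.5 kHz.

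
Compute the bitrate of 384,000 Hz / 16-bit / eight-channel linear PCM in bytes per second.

6,144,000 bytes/s

Bit rate = 384,000 × 16 × 8 = 49,152,000 bits/s.
49,152,000 / 8 = 6,144,000 bytes/s.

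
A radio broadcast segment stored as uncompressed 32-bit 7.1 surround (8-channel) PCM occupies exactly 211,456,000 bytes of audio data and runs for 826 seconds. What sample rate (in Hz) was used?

Bytes = sample_rate × seconds × bytes_per_sample × channels.
sample_rate = 211,456,000 / (826 × 4 × 8) = 211,456,000 / 26,432 = 8,000 Hz.

8,000 Hz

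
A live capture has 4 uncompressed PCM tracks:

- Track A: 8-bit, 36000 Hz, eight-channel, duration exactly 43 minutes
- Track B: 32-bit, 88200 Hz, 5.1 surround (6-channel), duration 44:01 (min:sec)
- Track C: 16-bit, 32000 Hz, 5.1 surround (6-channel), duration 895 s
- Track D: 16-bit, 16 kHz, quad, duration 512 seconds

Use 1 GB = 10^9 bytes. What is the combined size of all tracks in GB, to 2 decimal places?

6.74 GB

Track A: exactly 43 minutes = 2,580 s; 36,000 × 2,580 × 1 × 8 = 743,040,000 bytes.
Track B: 44:01 (min:sec) = 2,641 s; 88,200 × 2,641 × 4 × 6 = 5,590,468,800 bytes.
Track C: 32,000 × 895 × 2 × 6 = 343,680,000 bytes.
Track D: 16,000 × 512 × 2 × 4 = 65,536,000 bytes.
Total = 6,742,724,800 bytes = 6.74 GB.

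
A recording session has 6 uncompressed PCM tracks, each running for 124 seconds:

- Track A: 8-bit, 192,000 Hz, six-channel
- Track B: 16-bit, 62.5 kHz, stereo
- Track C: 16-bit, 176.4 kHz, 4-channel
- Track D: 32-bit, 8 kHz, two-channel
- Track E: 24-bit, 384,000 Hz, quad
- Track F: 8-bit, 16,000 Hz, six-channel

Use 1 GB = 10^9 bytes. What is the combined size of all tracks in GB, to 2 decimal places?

Track A: 192,000 × 124 × 1 × 6 = 142,848,000 bytes.
Track B: 62,500 × 124 × 2 × 2 = 31,000,000 bytes.
Track C: 176,400 × 124 × 2 × 4 = 174,988,800 bytes.
Track D: 8,000 × 124 × 4 × 2 = 7,936,000 bytes.
Track E: 384,000 × 124 × 3 × 4 = 571,392,000 bytes.
Track F: 16,000 × 124 × 1 × 6 = 11,904,000 bytes.
Total = 940,068,800 bytes = 0.94 GB.

0.94 GB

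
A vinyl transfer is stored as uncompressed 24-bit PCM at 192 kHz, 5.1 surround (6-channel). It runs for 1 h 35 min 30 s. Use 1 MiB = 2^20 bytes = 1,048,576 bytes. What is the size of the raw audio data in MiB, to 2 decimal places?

Duration = 1 h 35 min 30 s = 5,730 s.
Bytes = 192,000 samples/s × 5,730 s × 3 bytes/sample × 6 ch = 19,802,880,000 bytes.
19,802,880,000 / 1,048,576 = 18885.50 MiB.

18885.50 MiB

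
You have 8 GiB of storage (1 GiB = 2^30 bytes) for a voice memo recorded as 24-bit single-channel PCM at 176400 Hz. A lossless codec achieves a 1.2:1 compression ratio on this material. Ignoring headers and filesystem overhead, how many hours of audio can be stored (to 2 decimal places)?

Uncompressed byte rate = 176,400 × 3 × 1 = 529,200 bytes/s.
After 1.2:1 compression, effective rate ≈ 441000 bytes/s.
Capacity = 8 × 1,073,741,824 = 8,589,934,592 bytes.
8,589,934,592 / effective rate ≈ 19478.31 s → 5.41 hours.

5.41 hours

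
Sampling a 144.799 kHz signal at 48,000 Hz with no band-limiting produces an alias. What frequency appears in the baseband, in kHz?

0.799 kHz

Nyquist = 48,000/2 = 24,000 Hz; 144,799 Hz exceeds it.
Alias = |144,799 − 3×48,000| = |144,799 − 144,000| = 799 Hz = 0.799 kHz.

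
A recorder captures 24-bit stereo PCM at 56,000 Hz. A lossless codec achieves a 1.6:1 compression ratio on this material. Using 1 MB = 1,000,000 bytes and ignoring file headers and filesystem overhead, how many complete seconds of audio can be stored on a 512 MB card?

Uncompressed byte rate = 56,000 × 3 × 2 = 336,000 bytes/s.
After 1.6:1 compression, effective rate ≈ 210000 bytes/s.
Capacity = 512 × 1,000,000 = 512,000,000 bytes.
512,000,000 / effective rate ≈ 2438.1 s → 2,438 seconds.

2,438 seconds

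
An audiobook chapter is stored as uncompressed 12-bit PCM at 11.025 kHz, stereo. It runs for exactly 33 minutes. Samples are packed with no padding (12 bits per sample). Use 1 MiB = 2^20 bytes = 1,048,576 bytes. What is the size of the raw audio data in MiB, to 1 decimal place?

Duration = exactly 33 minutes = 1,980 s.
Bits = 11,025 × 1,980 × 12 × 2 = 523,908,000 bits = 65,488,500 bytes.
65,488,500 / 1,048,576 = 62.5 MiB.

62.5 MiB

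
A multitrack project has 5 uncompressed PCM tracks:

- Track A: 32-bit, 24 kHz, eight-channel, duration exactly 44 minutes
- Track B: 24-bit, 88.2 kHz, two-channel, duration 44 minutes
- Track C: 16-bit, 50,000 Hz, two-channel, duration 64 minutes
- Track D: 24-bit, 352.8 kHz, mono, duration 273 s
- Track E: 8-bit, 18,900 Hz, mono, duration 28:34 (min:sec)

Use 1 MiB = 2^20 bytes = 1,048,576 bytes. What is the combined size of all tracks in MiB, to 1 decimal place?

Track A: exactly 44 minutes = 2,640 s; 24,000 × 2,640 × 4 × 8 = 2,027,520,000 bytes.
Track B: 44 minutes = 2,640 s; 88,200 × 2,640 × 3 × 2 = 1,397,088,000 bytes.
Track C: 64 minutes = 3,840 s; 50,000 × 3,840 × 2 × 2 = 768,000,000 bytes.
Track D: 352,800 × 273 × 3 × 1 = 288,943,200 bytes.
Track E: 28:34 (min:sec) = 1,714 s; 18,900 × 1,714 × 1 × 1 = 32,394,600 bytes.
Total = 4,513,945,800 bytes = 4304.8 MiB.

4304.8 MiB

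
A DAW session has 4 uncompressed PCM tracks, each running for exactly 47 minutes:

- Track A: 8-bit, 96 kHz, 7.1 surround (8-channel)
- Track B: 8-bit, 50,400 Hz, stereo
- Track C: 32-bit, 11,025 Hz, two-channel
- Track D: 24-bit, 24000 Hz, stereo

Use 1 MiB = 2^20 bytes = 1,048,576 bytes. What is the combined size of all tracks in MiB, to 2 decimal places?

2960.99 MiB

exactly 47 minutes = 2,820 s.
Track A: 96,000 × 2,820 × 1 × 8 = 2,165,760,000 bytes.
Track B: 50,400 × 2,820 × 1 × 2 = 284,256,000 bytes.
Track C: 11,025 × 2,820 × 4 × 2 = 248,724,000 bytes.
Track D: 24,000 × 2,820 × 3 × 2 = 406,080,000 bytes.
Total = 3,104,820,000 bytes = 2960.99 MiB.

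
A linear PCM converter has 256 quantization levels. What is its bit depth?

8 bits

log2(256) = 8.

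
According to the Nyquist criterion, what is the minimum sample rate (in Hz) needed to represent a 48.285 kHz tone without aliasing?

96,570 Hz

Minimum sample rate = 2 × 48,285 Hz = 96,570 Hz.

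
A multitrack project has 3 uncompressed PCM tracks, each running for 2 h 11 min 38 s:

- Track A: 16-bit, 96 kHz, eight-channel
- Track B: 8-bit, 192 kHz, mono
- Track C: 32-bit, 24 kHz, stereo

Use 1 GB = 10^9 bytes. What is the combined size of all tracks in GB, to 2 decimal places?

15.16 GB

2 h 11 min 38 s = 7,898 s.
Track A: 96,000 × 7,898 × 2 × 8 = 12,131,328,000 bytes.
Track B: 192,000 × 7,898 × 1 × 1 = 1,516,416,000 bytes.
Track C: 24,000 × 7,898 × 4 × 2 = 1,516,416,000 bytes.
Total = 15,164,160,000 bytes = 15.16 GB.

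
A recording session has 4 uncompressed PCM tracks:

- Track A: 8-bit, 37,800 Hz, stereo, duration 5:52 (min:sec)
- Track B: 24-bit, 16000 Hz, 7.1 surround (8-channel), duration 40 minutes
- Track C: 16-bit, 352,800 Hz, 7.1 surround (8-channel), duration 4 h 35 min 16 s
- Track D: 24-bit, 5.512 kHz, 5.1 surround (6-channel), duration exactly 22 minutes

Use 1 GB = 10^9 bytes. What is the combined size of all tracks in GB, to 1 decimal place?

94.3 GB

Track A: 5:52 (min:sec) = 352 s; 37,800 × 352 × 1 × 2 = 26,611,200 bytes.
Track B: 40 minutes = 2,400 s; 16,000 × 2,400 × 3 × 8 = 921,600,000 bytes.
Track C: 4 h 35 min 16 s = 16,516 s; 352,800 × 16,516 × 2 × 8 = 93,229,516,800 bytes.
Track D: exactly 22 minutes = 1,320 s; 5,512 × 1,320 × 3 × 6 = 130,965,120 bytes.
Total = 94,308,693,120 bytes = 94.3 GB.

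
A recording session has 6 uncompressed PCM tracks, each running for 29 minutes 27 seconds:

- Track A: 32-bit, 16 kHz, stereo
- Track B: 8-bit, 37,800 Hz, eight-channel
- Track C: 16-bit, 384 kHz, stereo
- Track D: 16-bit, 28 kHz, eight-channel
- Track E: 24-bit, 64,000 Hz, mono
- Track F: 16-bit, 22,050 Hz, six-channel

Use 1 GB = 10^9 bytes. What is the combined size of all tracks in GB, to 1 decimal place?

29 minutes 27 seconds = 1,767 s.
Track A: 16,000 × 1,767 × 4 × 2 = 226,176,000 bytes.
Track B: 37,800 × 1,767 × 1 × 8 = 534,340,800 bytes.
Track C: 384,000 × 1,767 × 2 × 2 = 2,714,112,000 bytes.
Track D: 28,000 × 1,767 × 2 × 8 = 791,616,000 bytes.
Track E: 64,000 × 1,767 × 3 × 1 = 339,264,000 bytes.
Track F: 22,050 × 1,767 × 2 × 6 = 467,548,200 bytes.
Total = 5,073,057,000 bytes = 5.1 GB.

5.1 GB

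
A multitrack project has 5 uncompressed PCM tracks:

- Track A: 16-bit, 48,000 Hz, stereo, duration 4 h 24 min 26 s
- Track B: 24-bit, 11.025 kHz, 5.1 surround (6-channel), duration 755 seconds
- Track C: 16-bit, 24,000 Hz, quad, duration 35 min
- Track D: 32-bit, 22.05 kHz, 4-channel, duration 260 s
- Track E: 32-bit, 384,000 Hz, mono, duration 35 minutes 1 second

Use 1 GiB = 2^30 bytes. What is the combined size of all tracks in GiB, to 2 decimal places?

6.44 GiB

Track A: 4 h 24 min 26 s = 15,866 s; 48,000 × 15,866 × 2 × 2 = 3,046,272,000 bytes.
Track B: 11,025 × 755 × 3 × 6 = 149,829,750 bytes.
Track C: 35 min = 2,100 s; 24,000 × 2,100 × 2 × 4 = 403,200,000 bytes.
Track D: 22,050 × 260 × 4 × 4 = 91,728,000 bytes.
Track E: 35 minutes 1 second = 2,101 s; 384,000 × 2,101 × 4 × 1 = 3,227,136,000 bytes.
Total = 6,918,165,750 bytes = 6.44 GiB.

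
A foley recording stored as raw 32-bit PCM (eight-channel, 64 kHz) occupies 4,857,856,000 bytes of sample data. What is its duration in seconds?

2,372 seconds

Byte rate = 64,000 × 4 × 8 = 2,048,000 bytes/s.
Duration = 4,857,856,000 / 2,048,000 = 2,372 s.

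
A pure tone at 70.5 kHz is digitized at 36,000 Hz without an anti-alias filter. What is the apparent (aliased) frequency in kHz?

1.5 kHz

Nyquist = 36,000/2 = 18,000 Hz; 70,500 Hz exceeds it.
Alias = |70,500 − 2×36,000| = |70,500 − 72,000| = 1,500 Hz = 1.5 kHz.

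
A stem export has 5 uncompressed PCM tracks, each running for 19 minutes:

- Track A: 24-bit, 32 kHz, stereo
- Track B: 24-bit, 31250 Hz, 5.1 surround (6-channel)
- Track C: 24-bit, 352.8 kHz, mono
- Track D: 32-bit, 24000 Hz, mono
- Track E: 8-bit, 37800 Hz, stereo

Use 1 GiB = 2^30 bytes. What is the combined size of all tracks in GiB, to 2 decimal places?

19 minutes = 1,140 s.
Track A: 32,000 × 1,140 × 3 × 2 = 218,880,000 bytes.
Track B: 31,250 × 1,140 × 3 × 6 = 641,250,000 bytes.
Track C: 352,800 × 1,140 × 3 × 1 = 1,206,576,000 bytes.
Track D: 24,000 × 1,140 × 4 × 1 = 109,440,000 bytes.
Track E: 37,800 × 1,140 × 1 × 2 = 86,184,000 bytes.
Total = 2,262,330,000 bytes = 2.11 GiB.

2.11 GiB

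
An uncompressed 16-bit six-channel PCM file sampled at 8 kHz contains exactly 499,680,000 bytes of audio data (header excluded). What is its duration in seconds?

Byte rate = 8,000 × 2 × 6 = 96,000 bytes/s.
Duration = 499,680,000 / 96,000 = 5,205 s.

5,205 seconds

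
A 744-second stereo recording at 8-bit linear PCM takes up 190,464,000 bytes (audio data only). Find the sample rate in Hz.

Bytes = sample_rate × seconds × bytes_per_sample × channels.
sample_rate = 190,464,000 / (744 × 1 × 2) = 190,464,000 / 1,488 = 128,000 Hz.

128,000 Hz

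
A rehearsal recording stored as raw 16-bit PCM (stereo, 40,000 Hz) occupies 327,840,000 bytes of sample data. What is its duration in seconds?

Byte rate = 40,000 × 2 × 2 = 160,000 bytes/s.
Duration = 327,840,000 / 160,000 = 2,049 s.

2,049 seconds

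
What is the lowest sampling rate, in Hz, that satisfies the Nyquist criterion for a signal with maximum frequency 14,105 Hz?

28,210 Hz

Minimum sample rate = 2 × 14,105 Hz = 28,210 Hz.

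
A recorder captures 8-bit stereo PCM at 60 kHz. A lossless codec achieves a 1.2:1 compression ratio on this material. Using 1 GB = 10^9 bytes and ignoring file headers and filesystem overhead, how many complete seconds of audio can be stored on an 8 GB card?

80,000 seconds

Uncompressed byte rate = 60,000 × 1 × 2 = 120,000 bytes/s.
After 1.2:1 compression, effective rate ≈ 100000 bytes/s.
Capacity = 8 × 1,000,000,000 = 8,000,000,000 bytes.
8,000,000,000 / effective rate ≈ 80000 s → 80,000 seconds.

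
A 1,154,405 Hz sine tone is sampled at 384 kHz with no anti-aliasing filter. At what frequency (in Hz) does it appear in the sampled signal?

2,405 Hz

Nyquist = 384,000/2 = 192,000 Hz; 1,154,405 Hz exceeds it.
Alias = |1,154,405 − 3×384,000| = |1,154,405 − 1,152,000| = 2,405 Hz.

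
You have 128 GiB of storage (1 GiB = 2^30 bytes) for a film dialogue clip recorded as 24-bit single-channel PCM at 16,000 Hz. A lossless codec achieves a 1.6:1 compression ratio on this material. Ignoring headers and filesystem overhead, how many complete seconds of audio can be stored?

Uncompressed byte rate = 16,000 × 3 × 1 = 48,000 bytes/s.
After 1.6:1 compression, effective rate ≈ 30000 bytes/s.
Capacity = 128 × 1,073,741,824 = 137,438,953,472 bytes.
137,438,953,472 / effective rate ≈ 4581298.45 s → 4,581,298 seconds.

4,581,298 seconds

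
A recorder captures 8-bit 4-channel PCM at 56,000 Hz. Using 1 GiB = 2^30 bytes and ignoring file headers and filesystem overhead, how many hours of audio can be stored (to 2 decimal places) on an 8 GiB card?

10.65 hours

Uncompressed byte rate = 56,000 × 1 × 4 = 224,000 bytes/s.
Capacity = 8 × 1,073,741,824 = 8,589,934,592 bytes.
8,589,934,592 / 224,000 ≈ 38347.92 s → 10.65 hours.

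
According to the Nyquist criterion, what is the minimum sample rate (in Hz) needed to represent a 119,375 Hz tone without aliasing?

Minimum sample rate = 2 × 119,375 Hz = 238,750 Hz.

238,750 Hz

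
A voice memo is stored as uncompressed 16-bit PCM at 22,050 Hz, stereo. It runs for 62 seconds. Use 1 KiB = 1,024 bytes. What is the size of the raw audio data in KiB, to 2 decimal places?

5340.23 KiB

Bytes = 22,050 samples/s × 62 s × 2 bytes/sample × 2 ch = 5,468,400 bytes.
5,468,400 / 1,024 = 5340.23 KiB.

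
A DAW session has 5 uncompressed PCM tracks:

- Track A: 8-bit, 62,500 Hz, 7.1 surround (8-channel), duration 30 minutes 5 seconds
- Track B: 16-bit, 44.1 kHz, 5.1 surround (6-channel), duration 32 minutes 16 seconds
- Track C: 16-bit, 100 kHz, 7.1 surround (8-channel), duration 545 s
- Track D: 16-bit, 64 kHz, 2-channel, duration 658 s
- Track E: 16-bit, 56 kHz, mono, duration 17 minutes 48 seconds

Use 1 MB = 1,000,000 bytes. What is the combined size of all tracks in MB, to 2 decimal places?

Track A: 30 minutes 5 seconds = 1,805 s; 62,500 × 1,805 × 1 × 8 = 902,500,000 bytes.
Track B: 32 minutes 16 seconds = 1,936 s; 44,100 × 1,936 × 2 × 6 = 1,024,531,200 bytes.
Track C: 100,000 × 545 × 2 × 8 = 872,000,000 bytes.
Track D: 64,000 × 658 × 2 × 2 = 168,448,000 bytes.
Track E: 17 minutes 48 seconds = 1,068 s; 56,000 × 1,068 × 2 × 1 = 119,616,000 bytes.
Total = 3,087,095,200 bytes = 3087.10 MB.

3087.10 MB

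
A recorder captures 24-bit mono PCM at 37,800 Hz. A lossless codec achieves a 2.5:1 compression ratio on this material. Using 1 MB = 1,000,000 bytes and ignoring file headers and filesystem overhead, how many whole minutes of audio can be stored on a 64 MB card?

23 minutes

Uncompressed byte rate = 37,800 × 3 × 1 = 113,400 bytes/s.
After 2.5:1 compression, effective rate ≈ 45360 bytes/s.
Capacity = 64 × 1,000,000 = 64,000,000 bytes.
64,000,000 / effective rate ≈ 1410.93 s → 23 minutes.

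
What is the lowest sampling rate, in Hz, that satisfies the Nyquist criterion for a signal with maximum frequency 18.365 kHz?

36,730 Hz

Minimum sample rate = 2 × 18,365 Hz = 36,730 Hz.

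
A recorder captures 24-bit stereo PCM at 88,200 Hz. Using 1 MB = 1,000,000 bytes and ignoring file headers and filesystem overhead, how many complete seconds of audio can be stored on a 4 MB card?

Uncompressed byte rate = 88,200 × 3 × 2 = 529,200 bytes/s.
Capacity = 4 × 1,000,000 = 4,000,000 bytes.
4,000,000 / 529,200 ≈ 7.56 s → 7 seconds.

7 seconds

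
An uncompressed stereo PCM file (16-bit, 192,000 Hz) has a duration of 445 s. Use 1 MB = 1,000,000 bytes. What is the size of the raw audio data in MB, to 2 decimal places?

Bytes = 192,000 samples/s × 445 s × 2 bytes/sample × 2 ch = 341,760,000 bytes.
341,760,000 / 1,000,000 = 341.76 MB.

341.76 MB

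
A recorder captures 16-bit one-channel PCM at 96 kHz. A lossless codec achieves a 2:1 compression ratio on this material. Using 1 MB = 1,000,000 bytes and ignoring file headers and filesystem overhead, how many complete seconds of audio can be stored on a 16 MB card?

166 seconds

Uncompressed byte rate = 96,000 × 2 × 1 = 192,000 bytes/s.
After 2:1 compression, effective rate ≈ 96000 bytes/s.
Capacity = 16 × 1,000,000 = 16,000,000 bytes.
16,000,000 / effective rate ≈ 166.67 s → 166 seconds.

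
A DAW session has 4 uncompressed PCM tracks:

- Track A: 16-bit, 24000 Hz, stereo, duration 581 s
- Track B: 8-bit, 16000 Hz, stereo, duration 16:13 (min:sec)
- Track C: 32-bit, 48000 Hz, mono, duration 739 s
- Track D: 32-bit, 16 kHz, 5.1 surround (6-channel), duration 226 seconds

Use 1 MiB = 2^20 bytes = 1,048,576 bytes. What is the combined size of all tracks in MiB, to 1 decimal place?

Track A: 24,000 × 581 × 2 × 2 = 55,776,000 bytes.
Track B: 16:13 (min:sec) = 973 s; 16,000 × 973 × 1 × 2 = 31,136,000 bytes.
Track C: 48,000 × 739 × 4 × 1 = 141,888,000 bytes.
Track D: 16,000 × 226 × 4 × 6 = 86,784,000 bytes.
Total = 315,584,000 bytes = 301.0 MiB.

301.0 MiB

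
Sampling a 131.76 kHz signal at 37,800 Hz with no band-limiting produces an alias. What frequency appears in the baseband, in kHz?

18.36 kHz

Nyquist = 37,800/2 = 18,900 Hz; 131,760 Hz exceeds it.
Alias = |131,760 − 3×37,800| = |131,760 − 113,400| = 18,360 Hz = 18.36 kHz.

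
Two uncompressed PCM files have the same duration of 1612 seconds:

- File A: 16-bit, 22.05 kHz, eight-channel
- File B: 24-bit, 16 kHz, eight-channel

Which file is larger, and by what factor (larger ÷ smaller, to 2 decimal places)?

File B, by a factor of 1.09

File A: 22,050 × 2 × 8 = 352,800 bytes/s.
File B: 16,000 × 3 × 8 = 384,000 bytes/s.
File B is larger; ratio = 619,008,000 / 568,713,600 = 1.09.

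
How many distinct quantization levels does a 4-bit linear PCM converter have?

16 levels

2^4 = 16.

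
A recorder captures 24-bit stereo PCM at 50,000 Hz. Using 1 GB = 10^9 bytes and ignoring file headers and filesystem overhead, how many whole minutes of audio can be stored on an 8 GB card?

Uncompressed byte rate = 50,000 × 3 × 2 = 300,000 bytes/s.
Capacity = 8 × 1,000,000,000 = 8,000,000,000 bytes.
8,000,000,000 / 300,000 ≈ 26666.67 s → 444 minutes.

444 minutes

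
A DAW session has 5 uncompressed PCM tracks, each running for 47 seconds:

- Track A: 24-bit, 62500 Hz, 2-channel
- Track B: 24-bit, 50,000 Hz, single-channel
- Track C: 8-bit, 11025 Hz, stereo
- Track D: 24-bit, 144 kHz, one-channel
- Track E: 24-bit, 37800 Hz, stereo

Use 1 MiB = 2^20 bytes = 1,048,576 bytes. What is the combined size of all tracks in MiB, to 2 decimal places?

Track A: 62,500 × 47 × 3 × 2 = 17,625,000 bytes.
Track B: 50,000 × 47 × 3 × 1 = 7,050,000 bytes.
Track C: 11,025 × 47 × 1 × 2 = 1,036,350 bytes.
Track D: 144,000 × 47 × 3 × 1 = 20,304,000 bytes.
Track E: 37,800 × 47 × 3 × 2 = 10,659,600 bytes.
Total = 56,674,950 bytes = 54.05 MiB.

54.05 MiB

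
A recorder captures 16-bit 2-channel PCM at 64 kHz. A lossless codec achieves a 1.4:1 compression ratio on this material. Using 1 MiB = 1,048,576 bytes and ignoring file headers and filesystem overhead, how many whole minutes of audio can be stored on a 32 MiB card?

3 minutes

Uncompressed byte rate = 64,000 × 2 × 2 = 256,000 bytes/s.
After 1.4:1 compression, effective rate ≈ 182857.14 bytes/s.
Capacity = 32 × 1,048,576 = 33,554,432 bytes.
33,554,432 / effective rate ≈ 183.5 s → 3 minutes.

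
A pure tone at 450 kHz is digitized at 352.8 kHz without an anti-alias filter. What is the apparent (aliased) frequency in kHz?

97.2 kHz

Nyquist = 352,800/2 = 176,400 Hz; 450,000 Hz exceeds it.
Alias = |450,000 − 1×352,800| = |450,000 − 352,800| = 97,200 Hz = 97.2 kHz.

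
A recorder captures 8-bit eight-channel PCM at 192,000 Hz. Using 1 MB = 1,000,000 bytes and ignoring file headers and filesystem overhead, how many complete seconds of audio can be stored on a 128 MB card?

Uncompressed byte rate = 192,000 × 1 × 8 = 1,536,000 bytes/s.
Capacity = 128 × 1,000,000 = 128,000,000 bytes.
128,000,000 / 1,536,000 ≈ 83.33 s → 83 seconds.

83 seconds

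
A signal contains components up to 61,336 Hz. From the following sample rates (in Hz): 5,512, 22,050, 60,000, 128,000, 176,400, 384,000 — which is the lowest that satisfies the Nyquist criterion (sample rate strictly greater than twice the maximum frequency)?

128,000 Hz

Need sample rate > 2 × 61,336 = 122,672 Hz.
Lowest listed rate above 122,672 Hz is 128,000 Hz.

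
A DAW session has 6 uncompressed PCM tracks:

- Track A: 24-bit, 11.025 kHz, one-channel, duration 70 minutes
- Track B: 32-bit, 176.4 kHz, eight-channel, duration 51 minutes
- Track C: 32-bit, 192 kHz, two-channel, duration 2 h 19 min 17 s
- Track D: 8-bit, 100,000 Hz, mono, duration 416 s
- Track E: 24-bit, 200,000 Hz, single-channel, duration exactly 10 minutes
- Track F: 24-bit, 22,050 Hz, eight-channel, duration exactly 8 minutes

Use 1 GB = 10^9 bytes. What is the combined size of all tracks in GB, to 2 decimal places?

30.90 GB

Track A: 70 minutes = 4,200 s; 11,025 × 4,200 × 3 × 1 = 138,915,000 bytes.
Track B: 51 minutes = 3,060 s; 176,400 × 3,060 × 4 × 8 = 17,273,088,000 bytes.
Track C: 2 h 19 min 17 s = 8,357 s; 192,000 × 8,357 × 4 × 2 = 12,836,352,000 bytes.
Track D: 100,000 × 416 × 1 × 1 = 41,600,000 bytes.
Track E: exactly 10 minutes = 600 s; 200,000 × 600 × 3 × 1 = 360,000,000 bytes.
Track F: exactly 8 minutes = 480 s; 22,050 × 480 × 3 × 8 = 254,016,000 bytes.
Total = 30,903,971,000 bytes = 30.90 GB.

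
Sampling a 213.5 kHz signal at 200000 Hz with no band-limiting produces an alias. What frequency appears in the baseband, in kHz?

Nyquist = 200,000/2 = 100,000 Hz; 213,500 Hz exceeds it.
Alias = |213,500 − 1×200,000| = |213,500 − 200,000| = 13,500 Hz = 13.5 kHz.

13.5 kHz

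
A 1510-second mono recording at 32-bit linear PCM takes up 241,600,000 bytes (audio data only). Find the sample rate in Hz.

40,000 Hz

Bytes = sample_rate × seconds × bytes_per_sample × channels.
sample_rate = 241,600,000 / (1,510 × 4 × 1) = 241,600,000 / 6,040 = 40,000 Hz.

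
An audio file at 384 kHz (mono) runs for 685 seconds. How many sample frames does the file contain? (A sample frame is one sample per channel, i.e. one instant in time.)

263,040,000 sample frames

384,000 samples/s × 685 s = 263,040,000 frames.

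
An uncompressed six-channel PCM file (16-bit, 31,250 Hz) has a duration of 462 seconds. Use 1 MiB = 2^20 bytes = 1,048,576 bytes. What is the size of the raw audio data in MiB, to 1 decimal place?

165.2 MiB

Bytes = 31,250 samples/s × 462 s × 2 bytes/sample × 6 ch = 173,250,000 bytes.
173,250,000 / 1,048,576 = 165.2 MiB.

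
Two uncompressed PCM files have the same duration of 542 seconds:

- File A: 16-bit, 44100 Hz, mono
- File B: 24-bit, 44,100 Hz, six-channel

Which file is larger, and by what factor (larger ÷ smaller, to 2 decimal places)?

File B, by a factor of 9.00

File A: 44,100 × 2 × 1 = 88,200 bytes/s.
File B: 44,100 × 3 × 6 = 793,800 bytes/s.
File B is larger; ratio = 430,239,600 / 47,804,400 = 9.00.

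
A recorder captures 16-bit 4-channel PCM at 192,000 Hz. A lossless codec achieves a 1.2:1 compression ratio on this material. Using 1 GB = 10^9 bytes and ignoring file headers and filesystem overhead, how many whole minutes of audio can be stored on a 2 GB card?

Uncompressed byte rate = 192,000 × 2 × 4 = 1,536,000 bytes/s.
After 1.2:1 compression, effective rate ≈ 1280000 bytes/s.
Capacity = 2 × 1,000,000,000 = 2,000,000,000 bytes.
2,000,000,000 / effective rate ≈ 1562.5 s → 26 minutes.

26 minutes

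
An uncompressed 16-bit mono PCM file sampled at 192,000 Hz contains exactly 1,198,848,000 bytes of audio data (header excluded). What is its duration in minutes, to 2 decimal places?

52.03 minutes

Byte rate = 192,000 × 2 × 1 = 384,000 bytes/s.
Duration = 1,198,848,000 / 384,000 = 3,122 s.
3,122 s / 60 = 52.03 minutes.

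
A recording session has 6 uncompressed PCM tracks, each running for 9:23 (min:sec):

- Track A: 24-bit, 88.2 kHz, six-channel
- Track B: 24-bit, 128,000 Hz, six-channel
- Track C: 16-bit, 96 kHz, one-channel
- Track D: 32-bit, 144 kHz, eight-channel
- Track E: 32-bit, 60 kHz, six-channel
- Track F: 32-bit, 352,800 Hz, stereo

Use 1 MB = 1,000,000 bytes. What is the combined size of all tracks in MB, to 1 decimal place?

7293.1 MB

9:23 (min:sec) = 563 s.
Track A: 88,200 × 563 × 3 × 6 = 893,818,800 bytes.
Track B: 128,000 × 563 × 3 × 6 = 1,297,152,000 bytes.
Track C: 96,000 × 563 × 2 × 1 = 108,096,000 bytes.
Track D: 144,000 × 563 × 4 × 8 = 2,594,304,000 bytes.
Track E: 60,000 × 563 × 4 × 6 = 810,720,000 bytes.
Track F: 352,800 × 563 × 4 × 2 = 1,589,011,200 bytes.
Total = 7,293,102,000 bytes = 7293.1 MB.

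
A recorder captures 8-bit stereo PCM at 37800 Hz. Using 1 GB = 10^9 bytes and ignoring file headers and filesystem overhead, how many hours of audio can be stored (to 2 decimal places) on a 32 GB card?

117.58 hours

Uncompressed byte rate = 37,800 × 1 × 2 = 75,600 bytes/s.
Capacity = 32 × 1,000,000,000 = 32,000,000,000 bytes.
32,000,000,000 / 75,600 ≈ 423280.42 s → 117.58 hours.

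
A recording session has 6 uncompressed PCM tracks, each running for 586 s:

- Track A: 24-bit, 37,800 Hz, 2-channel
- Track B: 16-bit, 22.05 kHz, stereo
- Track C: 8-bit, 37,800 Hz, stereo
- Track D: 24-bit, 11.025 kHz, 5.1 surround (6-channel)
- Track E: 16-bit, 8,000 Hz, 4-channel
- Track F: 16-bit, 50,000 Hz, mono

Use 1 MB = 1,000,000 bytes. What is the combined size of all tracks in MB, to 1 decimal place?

441.3 MB

Track A: 37,800 × 586 × 3 × 2 = 132,904,800 bytes.
Track B: 22,050 × 586 × 2 × 2 = 51,685,200 bytes.
Track C: 37,800 × 586 × 1 × 2 = 44,301,600 bytes.
Track D: 11,025 × 586 × 3 × 6 = 116,291,700 bytes.
Track E: 8,000 × 586 × 2 × 4 = 37,504,000 bytes.
Track F: 50,000 × 586 × 2 × 1 = 58,600,000 bytes.
Total = 441,287,300 bytes = 441.3 MB.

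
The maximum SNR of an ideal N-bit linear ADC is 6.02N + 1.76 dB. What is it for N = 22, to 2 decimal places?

6.02 × 22 + 1.76 = 134.20 dB.

134.20 dB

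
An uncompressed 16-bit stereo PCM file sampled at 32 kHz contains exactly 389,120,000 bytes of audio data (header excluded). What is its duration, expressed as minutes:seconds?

Byte rate = 32,000 × 2 × 2 = 128,000 bytes/s.
Duration = 389,120,000 / 128,000 = 3,040 s.
3,040 s = 50:40.

50:40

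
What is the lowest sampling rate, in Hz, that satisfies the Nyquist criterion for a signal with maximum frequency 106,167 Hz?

212,334 Hz

Minimum sample rate = 2 × 106,167 Hz = 212,334 Hz.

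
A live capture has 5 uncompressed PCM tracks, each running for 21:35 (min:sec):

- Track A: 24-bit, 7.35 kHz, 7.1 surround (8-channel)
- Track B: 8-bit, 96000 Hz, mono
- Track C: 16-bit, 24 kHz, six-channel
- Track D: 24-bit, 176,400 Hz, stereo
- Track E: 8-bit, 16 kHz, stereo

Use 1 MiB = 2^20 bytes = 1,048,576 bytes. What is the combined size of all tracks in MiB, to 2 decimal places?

21:35 (min:sec) = 1,295 s.
Track A: 7,350 × 1,295 × 3 × 8 = 228,438,000 bytes.
Track B: 96,000 × 1,295 × 1 × 1 = 124,320,000 bytes.
Track C: 24,000 × 1,295 × 2 × 6 = 372,960,000 bytes.
Track D: 176,400 × 1,295 × 3 × 2 = 1,370,628,000 bytes.
Track E: 16,000 × 1,295 × 1 × 2 = 41,440,000 bytes.
Total = 2,137,786,000 bytes = 2038.75 MiB.

2038.75 MiB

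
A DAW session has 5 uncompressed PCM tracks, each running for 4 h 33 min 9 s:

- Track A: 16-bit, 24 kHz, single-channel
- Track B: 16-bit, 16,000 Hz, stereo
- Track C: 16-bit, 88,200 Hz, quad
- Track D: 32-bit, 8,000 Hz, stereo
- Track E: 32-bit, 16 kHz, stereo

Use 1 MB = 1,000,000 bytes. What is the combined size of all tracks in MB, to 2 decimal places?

16546.33 MB

4 h 33 min 9 s = 16,389 s.
Track A: 24,000 × 16,389 × 2 × 1 = 786,672,000 bytes.
Track B: 16,000 × 16,389 × 2 × 2 = 1,048,896,000 bytes.
Track C: 88,200 × 16,389 × 2 × 4 = 11,564,078,400 bytes.
Track D: 8,000 × 16,389 × 4 × 2 = 1,048,896,000 bytes.
Track E: 16,000 × 16,389 × 4 × 2 = 2,097,792,000 bytes.
Total = 16,546,334,400 bytes = 16546.33 MB.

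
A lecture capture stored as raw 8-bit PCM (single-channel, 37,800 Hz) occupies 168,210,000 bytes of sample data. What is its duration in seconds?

Byte rate = 37,800 × 1 × 1 = 37,800 bytes/s.
Duration = 168,210,000 / 37,800 = 4,450 s.

4,450 seconds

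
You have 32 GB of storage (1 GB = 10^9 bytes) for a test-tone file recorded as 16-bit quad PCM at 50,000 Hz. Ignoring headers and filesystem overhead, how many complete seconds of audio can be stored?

80,000 seconds

Uncompressed byte rate = 50,000 × 2 × 4 = 400,000 bytes/s.
Capacity = 32 × 1,000,000,000 = 32,000,000,000 bytes.
32,000,000,000 / 400,000 ≈ 80000 s → 80,000 seconds.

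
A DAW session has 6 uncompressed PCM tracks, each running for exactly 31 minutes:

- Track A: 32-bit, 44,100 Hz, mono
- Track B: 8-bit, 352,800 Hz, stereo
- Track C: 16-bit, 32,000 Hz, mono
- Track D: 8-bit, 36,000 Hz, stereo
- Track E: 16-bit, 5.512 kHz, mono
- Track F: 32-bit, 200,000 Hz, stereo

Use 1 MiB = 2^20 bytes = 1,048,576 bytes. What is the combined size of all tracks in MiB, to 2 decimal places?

4663.45 MiB

exactly 31 minutes = 1,860 s.
Track A: 44,100 × 1,860 × 4 × 1 = 328,104,000 bytes.
Track B: 352,800 × 1,860 × 1 × 2 = 1,312,416,000 bytes.
Track C: 32,000 × 1,860 × 2 × 1 = 119,040,000 bytes.
Track D: 36,000 × 1,860 × 1 × 2 = 133,920,000 bytes.
Track E: 5,512 × 1,860 × 2 × 1 = 20,504,640 bytes.
Track F: 200,000 × 1,860 × 4 × 2 = 2,976,000,000 bytes.
Total = 4,889,984,640 bytes = 4663.45 MiB.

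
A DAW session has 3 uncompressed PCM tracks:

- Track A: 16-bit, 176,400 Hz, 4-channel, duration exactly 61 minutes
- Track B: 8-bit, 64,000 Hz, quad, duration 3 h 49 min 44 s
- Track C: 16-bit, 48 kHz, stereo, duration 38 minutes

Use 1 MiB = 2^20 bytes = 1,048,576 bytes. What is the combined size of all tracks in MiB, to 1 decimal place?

Track A: exactly 61 minutes = 3,660 s; 176,400 × 3,660 × 2 × 4 = 5,164,992,000 bytes.
Track B: 3 h 49 min 44 s = 13,784 s; 64,000 × 13,784 × 1 × 4 = 3,528,704,000 bytes.
Track C: 38 minutes = 2,280 s; 48,000 × 2,280 × 2 × 2 = 437,760,000 bytes.
Total = 9,131,456,000 bytes = 8708.4 MiB.

8708.4 MiB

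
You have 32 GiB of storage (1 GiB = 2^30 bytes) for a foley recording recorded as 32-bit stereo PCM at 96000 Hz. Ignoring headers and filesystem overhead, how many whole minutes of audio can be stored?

Uncompressed byte rate = 96,000 × 4 × 2 = 768,000 bytes/s.
Capacity = 32 × 1,073,741,824 = 34,359,738,368 bytes.
34,359,738,368 / 768,000 ≈ 44739.24 s → 745 minutes.

745 minutes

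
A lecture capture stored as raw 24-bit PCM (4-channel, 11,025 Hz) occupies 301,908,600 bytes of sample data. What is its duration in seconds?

Byte rate = 11,025 × 3 × 4 = 132,300 bytes/s.
Duration = 301,908,600 / 132,300 = 2,282 s.

2,282 seconds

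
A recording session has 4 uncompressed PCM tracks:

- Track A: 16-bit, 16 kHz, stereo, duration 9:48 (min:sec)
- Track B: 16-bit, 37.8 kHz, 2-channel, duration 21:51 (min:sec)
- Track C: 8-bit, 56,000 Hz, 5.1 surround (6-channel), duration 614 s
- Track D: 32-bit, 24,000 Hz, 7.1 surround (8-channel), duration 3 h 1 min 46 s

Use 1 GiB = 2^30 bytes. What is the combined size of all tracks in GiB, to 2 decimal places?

Track A: 9:48 (min:sec) = 588 s; 16,000 × 588 × 2 × 2 = 37,632,000 bytes.
Track B: 21:51 (min:sec) = 1,311 s; 37,800 × 1,311 × 2 × 2 = 198,223,200 bytes.
Track C: 56,000 × 614 × 1 × 6 = 206,304,000 bytes.
Track D: 3 h 1 min 46 s = 10,906 s; 24,000 × 10,906 × 4 × 8 = 8,375,808,000 bytes.
Total = 8,817,967,200 bytes = 8.21 GiB.

8.21 GiB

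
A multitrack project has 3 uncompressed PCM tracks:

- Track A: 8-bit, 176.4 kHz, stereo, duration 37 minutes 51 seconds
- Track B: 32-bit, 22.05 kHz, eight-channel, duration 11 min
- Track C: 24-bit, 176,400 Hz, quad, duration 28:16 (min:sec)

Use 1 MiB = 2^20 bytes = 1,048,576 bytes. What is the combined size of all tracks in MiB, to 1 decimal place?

Track A: 37 minutes 51 seconds = 2,271 s; 176,400 × 2,271 × 1 × 2 = 801,208,800 bytes.
Track B: 11 min = 660 s; 22,050 × 660 × 4 × 8 = 465,696,000 bytes.
Track C: 28:16 (min:sec) = 1,696 s; 176,400 × 1,696 × 3 × 4 = 3,590,092,800 bytes.
Total = 4,856,997,600 bytes = 4632.0 MiB.

4632.0 MiB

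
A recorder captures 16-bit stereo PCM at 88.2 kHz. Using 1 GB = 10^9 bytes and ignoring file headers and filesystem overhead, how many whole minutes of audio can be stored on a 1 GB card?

47 minutes

Uncompressed byte rate = 88,200 × 2 × 2 = 352,800 bytes/s.
Capacity = 1 × 1,000,000,000 = 1,000,000,000 bytes.
1,000,000,000 / 352,800 ≈ 2834.47 s → 47 minutes.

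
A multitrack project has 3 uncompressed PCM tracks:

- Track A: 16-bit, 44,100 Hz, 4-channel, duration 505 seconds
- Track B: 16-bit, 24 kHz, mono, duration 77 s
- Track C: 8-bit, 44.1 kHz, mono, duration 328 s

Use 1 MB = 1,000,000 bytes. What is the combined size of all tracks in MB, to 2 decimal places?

196.32 MB

Track A: 44,100 × 505 × 2 × 4 = 178,164,000 bytes.
Track B: 24,000 × 77 × 2 × 1 = 3,696,000 bytes.
Track C: 44,100 × 328 × 1 × 1 = 14,464,800 bytes.
Total = 196,324,800 bytes = 196.32 MB.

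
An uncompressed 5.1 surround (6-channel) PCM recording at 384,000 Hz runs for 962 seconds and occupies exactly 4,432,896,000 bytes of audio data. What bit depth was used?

16 bits

Bytes per sample = 4,432,896,000 / (384,000 × 962 × 6) = 4,432,896,000 / 2,216,448,000 = 2.
Bit depth = 2 × 8 = 16 bits.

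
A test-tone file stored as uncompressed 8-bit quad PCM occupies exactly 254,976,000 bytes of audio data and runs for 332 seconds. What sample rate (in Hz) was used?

192,000 Hz

Bytes = sample_rate × seconds × bytes_per_sample × channels.
sample_rate = 254,976,000 / (332 × 1 × 4) = 254,976,000 / 1,328 = 192,000 Hz.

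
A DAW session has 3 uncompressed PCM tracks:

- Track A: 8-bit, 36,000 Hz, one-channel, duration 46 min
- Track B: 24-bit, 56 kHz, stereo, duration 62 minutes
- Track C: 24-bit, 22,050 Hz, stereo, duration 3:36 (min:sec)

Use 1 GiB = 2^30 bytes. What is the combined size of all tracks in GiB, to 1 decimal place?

Track A: 46 min = 2,760 s; 36,000 × 2,760 × 1 × 1 = 99,360,000 bytes.
Track B: 62 minutes = 3,720 s; 56,000 × 3,720 × 3 × 2 = 1,249,920,000 bytes.
Track C: 3:36 (min:sec) = 216 s; 22,050 × 216 × 3 × 2 = 28,576,800 bytes.
Total = 1,377,856,800 bytes = 1.3 GiB.

1.3 GiB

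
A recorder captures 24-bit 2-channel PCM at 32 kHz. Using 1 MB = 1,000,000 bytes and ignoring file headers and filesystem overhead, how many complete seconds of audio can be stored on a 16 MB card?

83 seconds

Uncompressed byte rate = 32,000 × 3 × 2 = 192,000 bytes/s.
Capacity = 16 × 1,000,000 = 16,000,000 bytes.
16,000,000 / 192,000 ≈ 83.33 s → 83 seconds.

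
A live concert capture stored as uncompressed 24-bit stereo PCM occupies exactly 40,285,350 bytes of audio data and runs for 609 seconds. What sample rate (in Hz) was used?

11,025 Hz

Bytes = sample_rate × seconds × bytes_per_sample × channels.
sample_rate = 40,285,350 / (609 × 3 × 2) = 40,285,350 / 3,654 = 11,025 Hz.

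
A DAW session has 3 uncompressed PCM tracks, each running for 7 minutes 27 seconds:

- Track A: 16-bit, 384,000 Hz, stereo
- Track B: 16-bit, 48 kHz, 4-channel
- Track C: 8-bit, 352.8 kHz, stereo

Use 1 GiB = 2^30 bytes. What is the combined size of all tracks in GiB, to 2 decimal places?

1.09 GiB

7 minutes 27 seconds = 447 s.
Track A: 384,000 × 447 × 2 × 2 = 686,592,000 bytes.
Track B: 48,000 × 447 × 2 × 4 = 171,648,000 bytes.
Track C: 352,800 × 447 × 1 × 2 = 315,403,200 bytes.
Total = 1,173,643,200 bytes = 1.09 GiB.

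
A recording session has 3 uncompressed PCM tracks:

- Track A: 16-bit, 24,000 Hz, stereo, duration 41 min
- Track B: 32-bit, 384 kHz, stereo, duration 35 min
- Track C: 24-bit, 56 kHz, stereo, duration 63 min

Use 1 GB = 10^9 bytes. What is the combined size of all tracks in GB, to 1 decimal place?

8.0 GB

Track A: 41 min = 2,460 s; 24,000 × 2,460 × 2 × 2 = 236,160,000 bytes.
Track B: 35 min = 2,100 s; 384,000 × 2,100 × 4 × 2 = 6,451,200,000 bytes.
Track C: 63 min = 3,780 s; 56,000 × 3,780 × 3 × 2 = 1,270,080,000 bytes.
Total = 7,957,440,000 bytes = 8.0 GB.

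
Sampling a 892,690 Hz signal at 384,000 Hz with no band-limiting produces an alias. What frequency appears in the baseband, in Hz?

Nyquist = 384,000/2 = 192,000 Hz; 892,690 Hz exceeds it.
Alias = |892,690 − 2×384,000| = |892,690 − 768,000| = 124,690 Hz.

124,690 Hz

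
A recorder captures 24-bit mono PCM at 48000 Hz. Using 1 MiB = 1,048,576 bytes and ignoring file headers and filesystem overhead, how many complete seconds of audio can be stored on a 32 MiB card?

Uncompressed byte rate = 48,000 × 3 × 1 = 144,000 bytes/s.
Capacity = 32 × 1,048,576 = 33,554,432 bytes.
33,554,432 / 144,000 ≈ 233.02 s → 233 seconds.

233 seconds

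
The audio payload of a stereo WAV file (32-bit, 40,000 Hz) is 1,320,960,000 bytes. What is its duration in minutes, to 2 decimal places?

68.80 minutes

Byte rate = 40,000 × 4 × 2 = 320,000 bytes/s.
Duration = 1,320,960,000 / 320,000 = 4,128 s.
4,128 s / 60 = 68.80 minutes.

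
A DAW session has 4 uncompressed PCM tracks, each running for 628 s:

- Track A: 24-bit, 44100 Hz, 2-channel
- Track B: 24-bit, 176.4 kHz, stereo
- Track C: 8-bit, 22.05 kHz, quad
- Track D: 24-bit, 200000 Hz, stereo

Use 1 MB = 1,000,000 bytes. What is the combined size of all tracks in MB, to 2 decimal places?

1639.83 MB

Track A: 44,100 × 628 × 3 × 2 = 166,168,800 bytes.
Track B: 176,400 × 628 × 3 × 2 = 664,675,200 bytes.
Track C: 22,050 × 628 × 1 × 4 = 55,389,600 bytes.
Track D: 200,000 × 628 × 3 × 2 = 753,600,000 bytes.
Total = 1,639,833,600 bytes = 1639.83 MB.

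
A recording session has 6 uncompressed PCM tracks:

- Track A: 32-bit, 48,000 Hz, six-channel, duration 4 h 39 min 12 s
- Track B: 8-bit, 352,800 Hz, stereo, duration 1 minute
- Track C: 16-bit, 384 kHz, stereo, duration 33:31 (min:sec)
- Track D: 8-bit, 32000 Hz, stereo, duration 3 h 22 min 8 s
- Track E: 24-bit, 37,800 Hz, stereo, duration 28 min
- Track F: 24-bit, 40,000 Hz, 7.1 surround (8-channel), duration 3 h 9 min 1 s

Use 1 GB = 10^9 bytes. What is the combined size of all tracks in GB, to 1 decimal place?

34.5 GB

Track A: 4 h 39 min 12 s = 16,752 s; 48,000 × 16,752 × 4 × 6 = 19,298,304,000 bytes.
Track B: 1 minute = 60 s; 352,800 × 60 × 1 × 2 = 42,336,000 bytes.
Track C: 33:31 (min:sec) = 2,011 s; 384,000 × 2,011 × 2 × 2 = 3,088,896,000 bytes.
Track D: 3 h 22 min 8 s = 12,128 s; 32,000 × 12,128 × 1 × 2 = 776,192,000 bytes.
Track E: 28 min = 1,680 s; 37,800 × 1,680 × 3 × 2 = 381,024,000 bytes.
Track F: 3 h 9 min 1 s = 11,341 s; 40,000 × 11,341 × 3 × 8 = 10,887,360,000 bytes.
Total = 34,474,112,000 bytes = 34.5 GB.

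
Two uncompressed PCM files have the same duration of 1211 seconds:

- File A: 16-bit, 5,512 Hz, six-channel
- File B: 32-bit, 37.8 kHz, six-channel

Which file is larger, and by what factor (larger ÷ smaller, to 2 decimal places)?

File A: 5,512 × 2 × 6 = 66,144 bytes/s.
File B: 37,800 × 4 × 6 = 907,200 bytes/s.
File B is larger; ratio = 1,098,619,200 / 80,100,384 = 13.72.

File B, by a factor of 13.72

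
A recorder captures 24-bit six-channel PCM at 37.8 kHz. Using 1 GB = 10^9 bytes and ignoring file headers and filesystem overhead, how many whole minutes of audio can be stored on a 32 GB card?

783 minutes

Uncompressed byte rate = 37,800 × 3 × 6 = 680,400 bytes/s.
Capacity = 32 × 1,000,000,000 = 32,000,000,000 bytes.
32,000,000,000 / 680,400 ≈ 47031.16 s → 783 minutes.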